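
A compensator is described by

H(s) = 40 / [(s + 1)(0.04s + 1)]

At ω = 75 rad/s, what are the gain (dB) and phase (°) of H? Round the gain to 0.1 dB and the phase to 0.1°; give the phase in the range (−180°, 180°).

-15.5 dB, -160.8°

At ω = 75 rad/s:
pole (1 + j75·1) = 1 + j75 → |·| ≈ 75.007, ∠ ≈ 89.24°
pole (1 + j75·0.04) = 1 + j3 → |·| ≈ 3.1623, ∠ ≈ 71.57°
|H| = 40 · 1 / (75.007 · 3.1623) ≈ 0.16864
Gain = 20 log₁₀(0.16864) ≈ -15.46 dB
∠H = (0°) − (89.24° + 71.57°) = -160.81°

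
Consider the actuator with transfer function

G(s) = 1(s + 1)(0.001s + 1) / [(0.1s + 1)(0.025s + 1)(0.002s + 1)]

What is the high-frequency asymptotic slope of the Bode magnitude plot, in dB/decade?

-20 dB/decade

Each pole contributes −20 dB/decade at high frequency; each zero contributes +20 dB/decade.
Net: 2 zero(s) − 3 pole(s) → -20 dB/decade.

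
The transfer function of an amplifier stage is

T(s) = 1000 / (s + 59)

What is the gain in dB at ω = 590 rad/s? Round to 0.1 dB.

4.5 dB

Substitute s = j590:
Numerator: 1000 = 1000 + j0
Denominator: (j590) + 59 = 59 + j590
|N| = √(1000² + 0²) ≈ 1000, ∠N ≈ 0.00°
|D| = √(59² + 590²) ≈ 592.94, ∠D ≈ 84.29°
|T| = 1000 / 592.94 ≈ 1.6865
Gain = 20 log₁₀(1.6865) ≈ 4.54 dB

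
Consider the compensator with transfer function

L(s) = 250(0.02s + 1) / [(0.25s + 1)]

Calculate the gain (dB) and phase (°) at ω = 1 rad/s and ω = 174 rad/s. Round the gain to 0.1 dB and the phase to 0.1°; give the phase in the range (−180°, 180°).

ω = 1: 47.7 dB, -12.9°; ω = 174: 26.4 dB, -14.7°

At ω = 1 rad/s:
zero (1 + j1·0.02) = 1 + j0.02 → |·| ≈ 1.0002, ∠ ≈ 1.15°
pole (1 + j1·0.25) = 1 + j0.25 → |·| ≈ 1.0308, ∠ ≈ 14.04°
|L| = 250 · 1.0002 / (1.0308) ≈ 242.58
Gain = 20 log₁₀(242.58) ≈ 47.70 dB
∠L = (1.15°) − (14.04°) = -12.89°

At ω = 174 rad/s:
zero (1 + j174·0.02) = 1 + j3.48 → |·| ≈ 3.6208, ∠ ≈ 73.97°
pole (1 + j174·0.25) = 1 + j43.5 → |·| ≈ 43.511, ∠ ≈ 88.68°
|L| = 250 · 3.6208 / (43.511) ≈ 20.804
Gain = 20 log₁₀(20.804) ≈ 26.36 dB
∠L = (73.97°) − (88.68°) = -14.71°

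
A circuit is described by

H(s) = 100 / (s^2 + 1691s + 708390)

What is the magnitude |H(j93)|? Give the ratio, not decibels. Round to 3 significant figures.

0.000139

Substitute s = j93:
Numerator: 100 = 100 + j0
Denominator: (j93)^2 + 1691(j93) + 708390 = 699741 + j157263
|N| = √(100² + 0²) ≈ 100, ∠N ≈ 0.00°
|D| = √(699741² + 157263²) ≈ 7.172e+05, ∠D ≈ 12.67°
|H| = 100 / 7.172e+05 ≈ 0.00013943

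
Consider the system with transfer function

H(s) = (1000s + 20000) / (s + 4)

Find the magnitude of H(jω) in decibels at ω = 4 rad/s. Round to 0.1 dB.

Substitute s = j4:
Numerator: 1000(j4) + 20000 = 20000 + j4000
Denominator: (j4) + 4 = 4 + j4
|N| = √(20000² + 4000²) ≈ 20396, ∠N ≈ 11.31°
|D| = √(4² + 4²) ≈ 5.6569, ∠D ≈ 45.00°
|H| = 20396 / 5.6569 ≈ 3605.5
Gain = 20 log₁₀(3605.5) ≈ 71.14 dB

71.1 dB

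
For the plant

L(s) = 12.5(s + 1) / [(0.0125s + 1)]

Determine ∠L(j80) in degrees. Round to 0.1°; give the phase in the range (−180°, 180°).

44.3°

At ω = 80 rad/s:
zero (1 + j80·1) = 1 + j80 → |·| ≈ 80.006, ∠ ≈ 89.28°
pole (1 + j80·0.0125) = 1 + j1 → |·| ≈ 1.4142, ∠ ≈ 45.00°
∠L = (89.28°) − (45.00°) = 44.28°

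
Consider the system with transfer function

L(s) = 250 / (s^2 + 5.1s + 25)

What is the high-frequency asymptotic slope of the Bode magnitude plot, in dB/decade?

Each pole contributes −20 dB/decade at high frequency; each zero contributes +20 dB/decade.
Net: 0 zero(s) − 2 pole(s) → -40 dB/decade.

-40 dB/decade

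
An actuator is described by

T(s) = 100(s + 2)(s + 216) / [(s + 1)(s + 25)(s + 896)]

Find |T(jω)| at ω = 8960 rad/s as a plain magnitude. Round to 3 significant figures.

0.0111

At s = jω = j8960:
zero (s+2): 2 + j8960 → |·| = √(2²+8960²) = √80281604 ≈ 8960, ∠ = arctan(8960/2) ≈ 89.99°
zero (s+216): 216 + j8960 → |·| = √(216²+8960²) = √80328256 ≈ 8962.6, ∠ = arctan(8960/216) ≈ 88.62°
pole (s+1): 1 + j8960 → |·| = √(1²+8960²) = √80281601 ≈ 8960, ∠ = arctan(8960/1) ≈ 89.99°
pole (s+25): 25 + j8960 → |·| = √(25²+8960²) = √80282225 ≈ 8960, ∠ = arctan(8960/25) ≈ 89.84°
pole (s+896): 896 + j8960 → |·| = √(896²+8960²) = √81084416 ≈ 9004.7, ∠ = arctan(8960/896) ≈ 84.29°
|T| = 100 · 8.0305e+07 / 7.2291e+11 ≈ 0.011109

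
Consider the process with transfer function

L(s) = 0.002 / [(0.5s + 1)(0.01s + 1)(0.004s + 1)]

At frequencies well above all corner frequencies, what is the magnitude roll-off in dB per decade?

Each pole contributes −20 dB/decade at high frequency; each zero contributes +20 dB/decade.
Net: 0 zero(s) − 3 pole(s) → -60 dB/decade.

-60 dB/decade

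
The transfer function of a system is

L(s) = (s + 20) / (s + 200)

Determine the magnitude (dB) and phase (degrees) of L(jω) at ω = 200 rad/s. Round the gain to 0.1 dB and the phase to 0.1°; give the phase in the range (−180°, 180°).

-3.0 dB, 39.3°

At s = jω = j200:
zero (s+20): 20 + j200 → |·| = √(20²+200²) = √40400 ≈ 201, ∠ = arctan(200/20) ≈ 84.29°
pole (s+200): 200 + j200 → |·| = √(200²+200²) = √80000 ≈ 282.84, ∠ = arctan(200/200) ≈ 45.00°
|L| = 1 · 201 / 282.84 ≈ 0.71065
Gain = 20 log₁₀(0.71065) ≈ -2.97 dB
∠L = 84.29° − 45.00° = 39.29°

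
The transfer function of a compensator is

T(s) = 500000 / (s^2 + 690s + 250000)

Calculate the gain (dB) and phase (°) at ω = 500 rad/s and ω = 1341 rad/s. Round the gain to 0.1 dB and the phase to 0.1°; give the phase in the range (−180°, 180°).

At s = jω = j500:
quadratic: (j500)² + 690·j500 + 250000 = 0 + j345000 → |·| ≈ 3.45e+05, ∠ ≈ 90.00°
|T| = 500000 / 3.45e+05 ≈ 1.4493
Gain = 20 log₁₀(1.4493) ≈ 3.22 dB
∠T = 0.00° − 90.00° = -90.00°

At s = jω = j1341:
quadratic: (j1341)² + 690·j1341 + 250000 = -1548281 + j925290 → |·| ≈ 1.8037e+06, ∠ ≈ 149.14°
|T| = 500000 / 1.8037e+06 ≈ 0.27721
Gain = 20 log₁₀(0.27721) ≈ -11.14 dB
∠T = 0.00° − 149.14° = -149.14°

ω = 500: 3.2 dB, -90.0°; ω = 1341: -11.1 dB, -149.1°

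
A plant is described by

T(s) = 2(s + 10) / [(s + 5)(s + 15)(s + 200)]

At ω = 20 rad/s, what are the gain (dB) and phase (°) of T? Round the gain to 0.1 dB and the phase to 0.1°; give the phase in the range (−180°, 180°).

-67.3 dB, -71.4°

At s = jω = j20:
zero (s+10): 10 + j20 → |·| = √(10²+20²) = √500 ≈ 22.361, ∠ = arctan(20/10) ≈ 63.43°
pole (s+5): 5 + j20 → |·| = √(5²+20²) = √425 ≈ 20.616, ∠ = arctan(20/5) ≈ 75.96°
pole (s+15): 15 + j20 → |·| = √(15²+20²) = √625 ≈ 25, ∠ = arctan(20/15) ≈ 53.13°
pole (s+200): 200 + j20 → |·| = √(200²+20²) = √40400 ≈ 201, ∠ = arctan(20/200) ≈ 5.71°
|T| = 2 · 22.361 / 1.036e+05 ≈ 0.00043168
Gain = 20 log₁₀(0.00043168) ≈ -67.30 dB
∠T = 63.43° − 134.80° = -71.37°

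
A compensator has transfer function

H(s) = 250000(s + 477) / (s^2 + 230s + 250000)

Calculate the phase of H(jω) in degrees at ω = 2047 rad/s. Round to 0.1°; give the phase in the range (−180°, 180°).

-96.3°

At s = jω = j2047:
zero (s+477): 477 + j2047 → |·| = √(477²+2047²) = √4417738 ≈ 2101.8, ∠ = arctan(2047/477) ≈ 76.88°
quadratic: (j2047)² + 230·j2047 + 250000 = -3940209 + j470810 → |·| ≈ 3.9682e+06, ∠ ≈ 173.19°
∠H = 76.88° − 173.19° = -96.31°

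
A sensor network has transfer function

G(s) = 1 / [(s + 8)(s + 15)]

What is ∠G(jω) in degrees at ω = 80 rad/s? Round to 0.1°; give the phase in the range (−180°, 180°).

-163.7°

At s = jω = j80:
pole (s+8): 8 + j80 → |·| = √(8²+80²) = √6464 ≈ 80.399, ∠ = arctan(80/8) ≈ 84.29°
pole (s+15): 15 + j80 → |·| = √(15²+80²) = √6625 ≈ 81.394, ∠ = arctan(80/15) ≈ 79.38°
∠G = 0.00° − 163.67° = -163.67°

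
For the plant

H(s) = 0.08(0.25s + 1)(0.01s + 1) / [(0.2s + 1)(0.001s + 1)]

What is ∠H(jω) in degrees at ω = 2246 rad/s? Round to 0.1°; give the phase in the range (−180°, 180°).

At ω = 2246 rad/s:
zero (1 + j2246·0.25) = 1 + j561.5 → |·| ≈ 561.5, ∠ ≈ 89.90°
zero (1 + j2246·0.01) = 1 + j22.46 → |·| ≈ 22.482, ∠ ≈ 87.45°
pole (1 + j2246·0.2) = 1 + j449.2 → |·| ≈ 449.2, ∠ ≈ 89.87°
pole (1 + j2246·0.001) = 1 + j2.246 → |·| ≈ 2.4586, ∠ ≈ 66.00°
∠H = (89.90° + 87.45°) − (89.87° + 66.00°) = 21.48°

21.5°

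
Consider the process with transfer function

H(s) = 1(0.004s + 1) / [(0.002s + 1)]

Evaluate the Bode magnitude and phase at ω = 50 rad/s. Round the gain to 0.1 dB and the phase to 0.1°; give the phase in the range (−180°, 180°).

0.1 dB, 5.6°

At ω = 50 rad/s:
zero (1 + j50·0.004) = 1 + j0.2 → |·| ≈ 1.0198, ∠ ≈ 11.31°
pole (1 + j50·0.002) = 1 + j0.1 → |·| ≈ 1.005, ∠ ≈ 5.71°
|H| = 1 · 1.0198 / (1.005) ≈ 1.0147
Gain = 20 log₁₀(1.0147) ≈ 0.13 dB
∠H = (11.31°) − (5.71°) = 5.60°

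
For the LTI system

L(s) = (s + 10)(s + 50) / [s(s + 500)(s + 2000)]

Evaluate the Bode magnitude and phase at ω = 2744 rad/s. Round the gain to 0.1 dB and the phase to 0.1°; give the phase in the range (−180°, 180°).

-70.8 dB, -44.8°

At s = jω = j2744:
zero (s+10): 10 + j2744 → |·| = √(10²+2744²) = √7529636 ≈ 2744, ∠ = arctan(2744/10) ≈ 89.79°
zero (s+50): 50 + j2744 → |·| = √(50²+2744²) = √7532036 ≈ 2744.5, ∠ = arctan(2744/50) ≈ 88.96°
pole (s+500): 500 + j2744 → |·| = √(500²+2744²) = √7779536 ≈ 2789.2, ∠ = arctan(2744/500) ≈ 79.67°
pole (s+2000): 2000 + j2744 → |·| = √(2000²+2744²) = √11529536 ≈ 3395.5, ∠ = arctan(2744/2000) ≈ 53.91°
pole at origin: |s| = 2744, ∠ = 90.00° (in denominator)
|L| = 1 · 7.5309e+06 / 2.5988e+10 ≈ 0.00028978
Gain = 20 log₁₀(0.00028978) ≈ -70.76 dB
∠L = 178.75° − 223.58° = -44.83°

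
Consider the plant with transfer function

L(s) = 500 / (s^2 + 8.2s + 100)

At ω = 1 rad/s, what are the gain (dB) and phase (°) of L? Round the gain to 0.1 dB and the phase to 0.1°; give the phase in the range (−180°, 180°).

At s = jω = j1:
quadratic: (j1)² + 8.2·j1 + 100 = 99 + j8.2 → |·| ≈ 99.339, ∠ ≈ 4.73°
|L| = 500 / 99.339 ≈ 5.0333
Gain = 20 log₁₀(5.0333) ≈ 14.04 dB
∠L = 0.00° − 4.73° = -4.73°

14.0 dB, -4.7°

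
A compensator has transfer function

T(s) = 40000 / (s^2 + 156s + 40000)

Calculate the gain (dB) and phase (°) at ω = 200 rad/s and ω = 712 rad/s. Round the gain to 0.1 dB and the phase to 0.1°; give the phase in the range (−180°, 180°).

ω = 200: 2.2 dB, -90.0°; ω = 712: -21.6 dB, -166.6°

At s = jω = j200:
quadratic: (j200)² + 156·j200 + 40000 = 0 + j31200 → |·| ≈ 31200, ∠ ≈ 90.00°
|T| = 40000 / 31200 ≈ 1.2821
Gain = 20 log₁₀(1.2821) ≈ 2.16 dB
∠T = 0.00° − 90.00° = -90.00°

At s = jω = j712:
quadratic: (j712)² + 156·j712 + 40000 = -466944 + j111072 → |·| ≈ 4.7997e+05, ∠ ≈ 166.62°
|T| = 40000 / 4.7997e+05 ≈ 0.083339
Gain = 20 log₁₀(0.083339) ≈ -21.58 dB
∠T = 0.00° − 166.62° = -166.62°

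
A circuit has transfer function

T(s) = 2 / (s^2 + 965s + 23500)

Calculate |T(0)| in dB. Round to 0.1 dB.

T(0) = 2 / 23500 ≈ 8.5106e-05
20 log₁₀(8.5106e-05) ≈ -81.40 dB

-81.4 dB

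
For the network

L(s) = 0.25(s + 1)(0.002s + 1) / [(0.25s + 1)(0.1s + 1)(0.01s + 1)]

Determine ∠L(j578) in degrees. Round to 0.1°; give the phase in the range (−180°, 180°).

At ω = 578 rad/s:
zero (1 + j578·1) = 1 + j578 → |·| ≈ 578, ∠ ≈ 89.90°
zero (1 + j578·0.002) = 1 + j1.156 → |·| ≈ 1.5285, ∠ ≈ 49.14°
pole (1 + j578·0.25) = 1 + j144.5 → |·| ≈ 144.5, ∠ ≈ 89.60°
pole (1 + j578·0.1) = 1 + j57.8 → |·| ≈ 57.809, ∠ ≈ 89.01°
pole (1 + j578·0.01) = 1 + j5.78 → |·| ≈ 5.8659, ∠ ≈ 80.18°
∠L = (89.90° + 49.14°) − (89.60° + 89.01° + 80.18°) = -119.75°

-119.8°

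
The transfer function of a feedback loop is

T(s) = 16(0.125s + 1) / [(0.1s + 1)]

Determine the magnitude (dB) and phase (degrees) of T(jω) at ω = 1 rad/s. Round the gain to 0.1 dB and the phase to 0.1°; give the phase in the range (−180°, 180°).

24.1 dB, 1.4°

At ω = 1 rad/s:
zero (1 + j1·0.125) = 1 + j0.125 → |·| ≈ 1.0078, ∠ ≈ 7.13°
pole (1 + j1·0.1) = 1 + j0.1 → |·| ≈ 1.005, ∠ ≈ 5.71°
|T| = 16 · 1.0078 / (1.005) ≈ 16.045
Gain = 20 log₁₀(16.045) ≈ 24.11 dB
∠T = (7.13°) − (5.71°) = 1.42°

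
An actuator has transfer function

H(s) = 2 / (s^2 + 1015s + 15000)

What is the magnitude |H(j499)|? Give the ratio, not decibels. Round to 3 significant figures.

3.58e-06

Substitute s = j499:
Numerator: 2 = 2 + j0
Denominator: (j499)^2 + 1015(j499) + 15000 = -234001 + j506485
|N| = √(2² + 0²) ≈ 2, ∠N ≈ 0.00°
|D| = √(234001² + 506485²) ≈ 5.5793e+05, ∠D ≈ 114.80°
|H| = 2 / 5.5793e+05 ≈ 3.5847e-06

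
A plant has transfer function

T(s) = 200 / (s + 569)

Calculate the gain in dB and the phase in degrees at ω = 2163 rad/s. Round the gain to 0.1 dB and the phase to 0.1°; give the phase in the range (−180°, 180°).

-21.0 dB, -75.3°

At s = jω = j2163:
pole (s+569): 569 + j2163 → |·| = √(569²+2163²) = √5002330 ≈ 2236.6, ∠ = arctan(2163/569) ≈ 75.26°
|T| = 200 / 2236.6 ≈ 0.089421
Gain = 20 log₁₀(0.089421) ≈ -20.97 dB
∠T = 0.00° − 75.26° = -75.26°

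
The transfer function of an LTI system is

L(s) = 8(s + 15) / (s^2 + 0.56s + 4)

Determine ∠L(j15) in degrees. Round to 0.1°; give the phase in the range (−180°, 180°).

-132.8°

At s = jω = j15:
zero (s+15): 15 + j15 → |·| = √(15²+15²) = √450 ≈ 21.213, ∠ = arctan(15/15) ≈ 45.00°
quadratic: (j15)² + 0.56·j15 + 4 = -221 + j8.4 → |·| ≈ 221.16, ∠ ≈ 177.82°
∠L = 45.00° − 177.82° = -132.82°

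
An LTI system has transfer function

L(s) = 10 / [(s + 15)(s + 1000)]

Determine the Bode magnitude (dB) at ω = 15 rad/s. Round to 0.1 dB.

-66.5 dB

At s = jω = j15:
pole (s+15): 15 + j15 → |·| = √(15²+15²) = √450 ≈ 21.213, ∠ = arctan(15/15) ≈ 45.00°
pole (s+1000): 1000 + j15 → |·| = √(1000²+15²) = √1000225 ≈ 1000.1, ∠ = arctan(15/1000) ≈ 0.86°
|L| = 10 / 21215 ≈ 0.00047136
Gain = 20 log₁₀(0.00047136) ≈ -66.53 dB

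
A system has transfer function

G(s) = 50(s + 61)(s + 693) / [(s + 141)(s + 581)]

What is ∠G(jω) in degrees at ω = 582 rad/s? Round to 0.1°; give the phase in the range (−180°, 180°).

2.6°

At s = jω = j582:
zero (s+61): 61 + j582 → |·| = √(61²+582²) = √342445 ≈ 585.19, ∠ = arctan(582/61) ≈ 84.02°
zero (s+693): 693 + j582 → |·| = √(693²+582²) = √818973 ≈ 904.97, ∠ = arctan(582/693) ≈ 40.02°
pole (s+141): 141 + j582 → |·| = √(141²+582²) = √358605 ≈ 598.84, ∠ = arctan(582/141) ≈ 76.38°
pole (s+581): 581 + j582 → |·| = √(581²+582²) = √676285 ≈ 822.37, ∠ = arctan(582/581) ≈ 45.05°
∠G = 124.04° − 121.43° = 2.61°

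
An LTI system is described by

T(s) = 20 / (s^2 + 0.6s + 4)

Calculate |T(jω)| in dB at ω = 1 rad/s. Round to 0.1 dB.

16.3 dB

At s = jω = j1:
quadratic: (j1)² + 0.6·j1 + 4 = 3 + j0.6 → |·| ≈ 3.0594, ∠ ≈ 11.31°
|T| = 20 / 3.0594 ≈ 6.5372
Gain = 20 log₁₀(6.5372) ≈ 16.31 dB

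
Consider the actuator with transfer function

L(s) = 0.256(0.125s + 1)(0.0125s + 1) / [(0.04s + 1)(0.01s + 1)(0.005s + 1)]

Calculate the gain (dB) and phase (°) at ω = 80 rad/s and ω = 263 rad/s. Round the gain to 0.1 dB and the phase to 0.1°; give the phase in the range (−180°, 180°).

ω = 80: -2.1 dB, -3.8°; ω = 263: -4.6 dB, -45.2°

At ω = 80 rad/s:
zero (1 + j80·0.125) = 1 + j10 → |·| ≈ 10.05, ∠ ≈ 84.29°
zero (1 + j80·0.0125) = 1 + j1 → |·| ≈ 1.4142, ∠ ≈ 45.00°
pole (1 + j80·0.04) = 1 + j3.2 → |·| ≈ 3.3526, ∠ ≈ 72.65°
pole (1 + j80·0.01) = 1 + j0.8 → |·| ≈ 1.2806, ∠ ≈ 38.66°
pole (1 + j80·0.005) = 1 + j0.4 → |·| ≈ 1.077, ∠ ≈ 21.80°
|L| = 0.256 · 10.05 · 1.4142 / (3.3526 · 1.2806 · 1.077) ≈ 0.78688
Gain = 20 log₁₀(0.78688) ≈ -2.08 dB
∠L = (84.29° + 45.00°) − (72.65° + 38.66° + 21.80°) = -3.82°

At ω = 263 rad/s:
zero (1 + j263·0.125) = 1 + j32.875 → |·| ≈ 32.89, ∠ ≈ 88.26°
zero (1 + j263·0.0125) = 1 + j3.2875 → |·| ≈ 3.4362, ∠ ≈ 73.08°
pole (1 + j263·0.04) = 1 + j10.52 → |·| ≈ 10.567, ∠ ≈ 84.57°
pole (1 + j263·0.01) = 1 + j2.63 → |·| ≈ 2.8137, ∠ ≈ 69.18°
pole (1 + j263·0.005) = 1 + j1.315 → |·| ≈ 1.652, ∠ ≈ 52.75°
|L| = 0.256 · 32.89 · 3.4362 / (10.567 · 2.8137 · 1.652) ≈ 0.58904
Gain = 20 log₁₀(0.58904) ≈ -4.60 dB
∠L = (88.26° + 73.08°) − (84.57° + 69.18° + 52.75°) = -45.16°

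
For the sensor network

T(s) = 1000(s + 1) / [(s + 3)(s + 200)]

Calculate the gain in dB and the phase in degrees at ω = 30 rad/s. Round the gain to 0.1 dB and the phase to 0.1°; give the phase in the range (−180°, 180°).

At s = jω = j30:
zero (s+1): 1 + j30 → |·| = √(1²+30²) = √901 ≈ 30.017, ∠ = arctan(30/1) ≈ 88.09°
pole (s+3): 3 + j30 → |·| = √(3²+30²) = √909 ≈ 30.15, ∠ = arctan(30/3) ≈ 84.29°
pole (s+200): 200 + j30 → |·| = √(200²+30²) = √40900 ≈ 202.24, ∠ = arctan(30/200) ≈ 8.53°
|T| = 1000 · 30.017 / 6097.5 ≈ 4.9228
Gain = 20 log₁₀(4.9228) ≈ 13.84 dB
∠T = 88.09° − 92.82° = -4.73°

13.8 dB, -4.7°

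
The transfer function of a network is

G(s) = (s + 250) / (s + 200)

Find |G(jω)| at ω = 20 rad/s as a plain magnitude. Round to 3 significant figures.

1.25

At s = jω = j20:
zero (s+250): 250 + j20 → |·| = √(250²+20²) = √62900 ≈ 250.8, ∠ = arctan(20/250) ≈ 4.57°
pole (s+200): 200 + j20 → |·| = √(200²+20²) = √40400 ≈ 201, ∠ = arctan(20/200) ≈ 5.71°
|G| = 1 · 250.8 / 201 ≈ 1.2478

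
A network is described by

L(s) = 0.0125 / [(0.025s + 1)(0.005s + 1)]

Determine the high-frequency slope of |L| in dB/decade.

Each pole contributes −20 dB/decade at high frequency; each zero contributes +20 dB/decade.
Net: 0 zero(s) − 2 pole(s) → -40 dB/decade.

-40 dB/decade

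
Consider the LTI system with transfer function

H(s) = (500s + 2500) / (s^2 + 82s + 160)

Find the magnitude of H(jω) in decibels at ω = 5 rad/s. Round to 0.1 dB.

Substitute s = j5:
Numerator: 500(j5) + 2500 = 2500 + j2500
Denominator: (j5)^2 + 82(j5) + 160 = 135 + j410
|N| = √(2500² + 2500²) ≈ 3535.5, ∠N ≈ 45.00°
|D| = √(135² + 410²) ≈ 431.65, ∠D ≈ 71.77°
|H| = 3535.5 / 431.65 ≈ 8.1907
Gain = 20 log₁₀(8.1907) ≈ 18.27 dB

18.3 dB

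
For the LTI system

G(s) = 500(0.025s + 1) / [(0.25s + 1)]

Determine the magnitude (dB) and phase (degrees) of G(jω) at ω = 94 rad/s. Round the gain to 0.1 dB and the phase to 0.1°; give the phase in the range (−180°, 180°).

34.7 dB, -20.6°

At ω = 94 rad/s:
zero (1 + j94·0.025) = 1 + j2.35 → |·| ≈ 2.5539, ∠ ≈ 66.95°
pole (1 + j94·0.25) = 1 + j23.5 → |·| ≈ 23.521, ∠ ≈ 87.56°
|G| = 500 · 2.5539 / (23.521) ≈ 54.29
Gain = 20 log₁₀(54.29) ≈ 34.69 dB
∠G = (66.95°) − (87.56°) = -20.61°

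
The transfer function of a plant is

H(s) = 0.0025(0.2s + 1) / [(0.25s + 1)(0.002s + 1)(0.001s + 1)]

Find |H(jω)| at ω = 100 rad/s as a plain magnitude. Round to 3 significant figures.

At ω = 100 rad/s:
zero (1 + j100·0.2) = 1 + j20 → |·| ≈ 20.025, ∠ ≈ 87.14°
pole (1 + j100·0.25) = 1 + j25 → |·| ≈ 25.02, ∠ ≈ 87.71°
pole (1 + j100·0.002) = 1 + j0.2 → |·| ≈ 1.0198, ∠ ≈ 11.31°
pole (1 + j100·0.001) = 1 + j0.1 → |·| ≈ 1.005, ∠ ≈ 5.71°
|H| = 0.0025 · 20.025 / (25.02 · 1.0198 · 1.005) ≈ 0.0019523

0.00195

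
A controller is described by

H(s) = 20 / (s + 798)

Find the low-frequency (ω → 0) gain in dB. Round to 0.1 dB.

-32.0 dB

H(0) = 20 / 798 ≈ 0.025063
20 log₁₀(0.025063) ≈ -32.02 dB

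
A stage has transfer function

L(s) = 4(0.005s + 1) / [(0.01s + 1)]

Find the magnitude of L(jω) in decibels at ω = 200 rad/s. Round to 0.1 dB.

At ω = 200 rad/s:
zero (1 + j200·0.005) = 1 + j1 → |·| ≈ 1.4142, ∠ ≈ 45.00°
pole (1 + j200·0.01) = 1 + j2 → |·| ≈ 2.2361, ∠ ≈ 63.43°
|L| = 4 · 1.4142 / (2.2361) ≈ 2.5298
Gain = 20 log₁₀(2.5298) ≈ 8.06 dB

8.1 dB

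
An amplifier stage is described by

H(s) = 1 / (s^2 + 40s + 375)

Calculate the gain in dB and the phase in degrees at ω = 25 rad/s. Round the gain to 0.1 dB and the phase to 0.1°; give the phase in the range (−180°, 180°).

Substitute s = j25:
Numerator: 1 = 1 + j0
Denominator: (j25)^2 + 40(j25) + 375 = -250 + j1000
|N| = √(1² + 0²) ≈ 1, ∠N ≈ 0.00°
|D| = √(250² + 1000²) ≈ 1030.8, ∠D ≈ 104.04°
|H| = 1 / 1030.8 ≈ 0.00097012
Gain = 20 log₁₀(0.00097012) ≈ -60.26 dB
∠H = 0.00° − 104.04° = -104.04°

-60.3 dB, -104.0°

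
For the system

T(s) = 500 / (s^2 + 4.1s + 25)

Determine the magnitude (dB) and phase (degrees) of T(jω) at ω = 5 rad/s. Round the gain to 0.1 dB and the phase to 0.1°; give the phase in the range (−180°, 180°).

27.7 dB, -90.0°

At s = jω = j5:
quadratic: (j5)² + 4.1·j5 + 25 = 0 + j20.5 → |·| ≈ 20.5, ∠ ≈ 90.00°
|T| = 500 / 20.5 ≈ 24.39
Gain = 20 log₁₀(24.39) ≈ 27.74 dB
∠T = 0.00° − 90.00° = -90.00°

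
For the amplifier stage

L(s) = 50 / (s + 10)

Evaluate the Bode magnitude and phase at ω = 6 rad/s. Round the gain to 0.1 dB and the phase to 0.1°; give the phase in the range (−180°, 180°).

12.6 dB, -31.0°

At s = jω = j6:
pole (s+10): 10 + j6 → |·| = √(10²+6²) = √136 ≈ 11.662, ∠ = arctan(6/10) ≈ 30.96°
|L| = 50 / 11.662 ≈ 4.2874
Gain = 20 log₁₀(4.2874) ≈ 12.64 dB
∠L = 0.00° − 30.96° = -30.96°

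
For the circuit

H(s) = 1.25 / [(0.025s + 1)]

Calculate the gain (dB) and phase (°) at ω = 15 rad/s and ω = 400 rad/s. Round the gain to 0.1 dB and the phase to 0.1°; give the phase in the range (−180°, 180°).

ω = 15: 1.4 dB, -20.6°; ω = 400: -18.1 dB, -84.3°

At ω = 15 rad/s:
pole (1 + j15·0.025) = 1 + j0.375 → |·| ≈ 1.068, ∠ ≈ 20.56°
|H| = 1.25 · 1 / (1.068) ≈ 1.1704
Gain = 20 log₁₀(1.1704) ≈ 1.37 dB
∠H = (0°) − (20.56°) = -20.56°

At ω = 400 rad/s:
pole (1 + j400·0.025) = 1 + j10 → |·| ≈ 10.05, ∠ ≈ 84.29°
|H| = 1.25 · 1 / (10.05) ≈ 0.12438
Gain = 20 log₁₀(0.12438) ≈ -18.10 dB
∠H = (0°) − (84.29°) = -84.29°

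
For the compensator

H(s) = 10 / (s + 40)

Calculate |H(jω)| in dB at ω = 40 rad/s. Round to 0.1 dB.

-15.1 dB

At s = jω = j40:
pole (s+40): 40 + j40 → |·| = √(40²+40²) = √3200 ≈ 56.569, ∠ = arctan(40/40) ≈ 45.00°
|H| = 10 / 56.569 ≈ 0.17678
Gain = 20 log₁₀(0.17678) ≈ -15.05 dB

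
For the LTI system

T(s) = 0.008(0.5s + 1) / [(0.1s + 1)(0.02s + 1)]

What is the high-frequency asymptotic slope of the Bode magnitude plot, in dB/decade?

Each pole contributes −20 dB/decade at high frequency; each zero contributes +20 dB/decade.
Net: 1 zero(s) − 2 pole(s) → -20 dB/decade.

-20 dB/decade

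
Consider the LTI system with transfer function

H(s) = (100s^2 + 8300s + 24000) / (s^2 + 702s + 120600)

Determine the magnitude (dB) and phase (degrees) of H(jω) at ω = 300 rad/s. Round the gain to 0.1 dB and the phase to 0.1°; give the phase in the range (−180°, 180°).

Substitute s = j300:
Numerator: 100(j300)^2 + 8300(j300) + 24000 = -8976000 + j2490000
Denominator: (j300)^2 + 702(j300) + 120600 = 30600 + j210600
|N| = √(8976000² + 2490000²) ≈ 9.315e+06, ∠N ≈ 164.50°
|D| = √(30600² + 210600²) ≈ 2.1281e+05, ∠D ≈ 81.73°
|H| = 9.315e+06 / 2.1281e+05 ≈ 43.771
Gain = 20 log₁₀(43.771) ≈ 32.82 dB
∠H = 164.50° − 81.73° = 82.77°

32.8 dB, 82.8°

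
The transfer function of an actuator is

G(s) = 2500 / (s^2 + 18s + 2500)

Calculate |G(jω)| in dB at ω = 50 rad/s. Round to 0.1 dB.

At s = jω = j50:
quadratic: (j50)² + 18·j50 + 2500 = 0 + j900 → |·| ≈ 900, ∠ ≈ 90.00°
|G| = 2500 / 900 ≈ 2.7778
Gain = 20 log₁₀(2.7778) ≈ 8.87 dB

8.9 dB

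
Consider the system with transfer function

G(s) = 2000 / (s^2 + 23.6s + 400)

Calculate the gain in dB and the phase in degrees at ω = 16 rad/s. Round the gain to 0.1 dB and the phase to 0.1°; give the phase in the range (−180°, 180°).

13.9 dB, -69.1°

At s = jω = j16:
quadratic: (j16)² + 23.6·j16 + 400 = 144 + j377.6 → |·| ≈ 404.13, ∠ ≈ 69.13°
|G| = 2000 / 404.13 ≈ 4.9489
Gain = 20 log₁₀(4.9489) ≈ 13.89 dB
∠G = 0.00° − 69.13° = -69.13°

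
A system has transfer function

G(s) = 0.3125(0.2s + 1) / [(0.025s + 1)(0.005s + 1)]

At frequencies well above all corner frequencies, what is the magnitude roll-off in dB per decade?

Each pole contributes −20 dB/decade at high frequency; each zero contributes +20 dB/decade.
Net: 1 zero(s) − 2 pole(s) → -20 dB/decade.

-20 dB/decade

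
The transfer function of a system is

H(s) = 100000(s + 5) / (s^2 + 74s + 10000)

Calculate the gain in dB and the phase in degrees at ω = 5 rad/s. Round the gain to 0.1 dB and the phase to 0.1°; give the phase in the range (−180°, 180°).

At s = jω = j5:
zero (s+5): 5 + j5 → |·| = √(5²+5²) = √50 ≈ 7.0711, ∠ = arctan(5/5) ≈ 45.00°
quadratic: (j5)² + 74·j5 + 10000 = 9975 + j370 → |·| ≈ 9981.9, ∠ ≈ 2.12°
|H| = 100000 · 7.0711 / 9981.9 ≈ 70.839
Gain = 20 log₁₀(70.839) ≈ 37.01 dB
∠H = 45.00° − 2.12° = 42.88°

37.0 dB, 42.9°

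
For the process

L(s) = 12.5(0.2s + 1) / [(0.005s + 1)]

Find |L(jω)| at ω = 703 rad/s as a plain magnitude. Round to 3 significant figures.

481

At ω = 703 rad/s:
zero (1 + j703·0.2) = 1 + j140.6 → |·| ≈ 140.6, ∠ ≈ 89.59°
pole (1 + j703·0.005) = 1 + j3.515 → |·| ≈ 3.6545, ∠ ≈ 74.12°
|L| = 12.5 · 140.6 / (3.6545) ≈ 480.91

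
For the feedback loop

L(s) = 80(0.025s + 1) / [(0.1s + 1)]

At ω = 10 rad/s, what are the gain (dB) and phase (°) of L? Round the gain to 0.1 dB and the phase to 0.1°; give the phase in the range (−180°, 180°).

At ω = 10 rad/s:
zero (1 + j10·0.025) = 1 + j0.25 → |·| ≈ 1.0308, ∠ ≈ 14.04°
pole (1 + j10·0.1) = 1 + j1 → |·| ≈ 1.4142, ∠ ≈ 45.00°
|L| = 80 · 1.0308 / (1.4142) ≈ 58.311
Gain = 20 log₁₀(58.311) ≈ 35.32 dB
∠L = (14.04°) − (45.00°) = -30.96°

35.3 dB, -31.0°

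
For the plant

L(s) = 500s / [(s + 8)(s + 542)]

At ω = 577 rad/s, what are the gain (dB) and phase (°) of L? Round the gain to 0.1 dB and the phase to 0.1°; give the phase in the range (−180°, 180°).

At s = jω = j577:
zero at origin: s = j577 → |·| = 577, ∠ = 90.00°
pole (s+8): 8 + j577 → |·| = √(8²+577²) = √332993 ≈ 577.06, ∠ = arctan(577/8) ≈ 89.21°
pole (s+542): 542 + j577 → |·| = √(542²+577²) = √626693 ≈ 791.64, ∠ = arctan(577/542) ≈ 46.79°
|L| = 500 · 577 / 4.5682e+05 ≈ 0.63154
Gain = 20 log₁₀(0.63154) ≈ -3.99 dB
∠L = 90.00° − 136.00° = -46.00°

-4.0 dB, -46.0°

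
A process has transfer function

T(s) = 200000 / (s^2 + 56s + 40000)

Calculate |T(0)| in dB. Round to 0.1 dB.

14.0 dB

T(0) = 200000 / 40000 = 5
20 log₁₀(5) ≈ 13.98 dB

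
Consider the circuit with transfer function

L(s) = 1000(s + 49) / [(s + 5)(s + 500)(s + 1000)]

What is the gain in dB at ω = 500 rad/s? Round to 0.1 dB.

-57.9 dB

At s = jω = j500:
zero (s+49): 49 + j500 → |·| = √(49²+500²) = √252401 ≈ 502.4, ∠ = arctan(500/49) ≈ 84.40°
pole (s+5): 5 + j500 → |·| = √(5²+500²) = √250025 ≈ 500.02, ∠ = arctan(500/5) ≈ 89.43°
pole (s+500): 500 + j500 → |·| = √(500²+500²) = √500000 ≈ 707.11, ∠ = arctan(500/500) ≈ 45.00°
pole (s+1000): 1000 + j500 → |·| = √(1000²+500²) = √1250000 ≈ 1118, ∠ = arctan(500/1000) ≈ 26.57°
|L| = 1000 · 502.4 / 3.9529e+08 ≈ 0.001271
Gain = 20 log₁₀(0.001271) ≈ -57.92 dB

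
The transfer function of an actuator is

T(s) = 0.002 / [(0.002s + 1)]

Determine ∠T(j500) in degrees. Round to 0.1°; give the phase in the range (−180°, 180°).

At ω = 500 rad/s:
pole (1 + j500·0.002) = 1 + j1 → |·| ≈ 1.4142, ∠ ≈ 45.00°
∠T = (0°) − (45.00°) = -45.00°

-45.0°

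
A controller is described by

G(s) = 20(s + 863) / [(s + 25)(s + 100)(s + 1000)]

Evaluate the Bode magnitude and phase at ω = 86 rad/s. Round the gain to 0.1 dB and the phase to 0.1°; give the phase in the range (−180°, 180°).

-56.7 dB, -113.7°

At s = jω = j86:
zero (s+863): 863 + j86 → |·| = √(863²+86²) = √752165 ≈ 867.27, ∠ = arctan(86/863) ≈ 5.69°
pole (s+25): 25 + j86 → |·| = √(25²+86²) = √8021 ≈ 89.56, ∠ = arctan(86/25) ≈ 73.79°
pole (s+100): 100 + j86 → |·| = √(100²+86²) = √17396 ≈ 131.89, ∠ = arctan(86/100) ≈ 40.70°
pole (s+1000): 1000 + j86 → |·| = √(1000²+86²) = √1007396 ≈ 1003.7, ∠ = arctan(86/1000) ≈ 4.92°
|G| = 20 · 867.27 / 1.1856e+07 ≈ 0.001463
Gain = 20 log₁₀(0.001463) ≈ -56.70 dB
∠G = 5.69° − 119.41° = -113.72°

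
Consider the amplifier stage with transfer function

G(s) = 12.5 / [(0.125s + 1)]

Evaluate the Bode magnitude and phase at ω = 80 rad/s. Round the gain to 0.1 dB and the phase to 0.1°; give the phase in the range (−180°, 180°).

At ω = 80 rad/s:
pole (1 + j80·0.125) = 1 + j10 → |·| ≈ 10.05, ∠ ≈ 84.29°
|G| = 12.5 · 1 / (10.05) ≈ 1.2438
Gain = 20 log₁₀(1.2438) ≈ 1.90 dB
∠G = (0°) − (84.29°) = -84.29°

1.9 dB, -84.3°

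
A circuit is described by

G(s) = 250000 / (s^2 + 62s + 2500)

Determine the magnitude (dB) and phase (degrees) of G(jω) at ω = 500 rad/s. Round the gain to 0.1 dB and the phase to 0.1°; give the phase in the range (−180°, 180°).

At s = jω = j500:
quadratic: (j500)² + 62·j500 + 2500 = -247500 + j31000 → |·| ≈ 2.4943e+05, ∠ ≈ 172.86°
|G| = 250000 / 2.4943e+05 ≈ 1.0023
Gain = 20 log₁₀(1.0023) ≈ 0.02 dB
∠G = 0.00° − 172.86° = -172.86°

0.0 dB, -172.9°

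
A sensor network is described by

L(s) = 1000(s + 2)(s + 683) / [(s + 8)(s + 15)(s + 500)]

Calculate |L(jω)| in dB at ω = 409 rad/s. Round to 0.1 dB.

At s = jω = j409:
zero (s+2): 2 + j409 → |·| = √(2²+409²) = √167285 ≈ 409, ∠ = arctan(409/2) ≈ 89.72°
zero (s+683): 683 + j409 → |·| = √(683²+409²) = √633770 ≈ 796.1, ∠ = arctan(409/683) ≈ 30.91°
pole (s+8): 8 + j409 → |·| = √(8²+409²) = √167345 ≈ 409.08, ∠ = arctan(409/8) ≈ 88.88°
pole (s+15): 15 + j409 → |·| = √(15²+409²) = √167506 ≈ 409.27, ∠ = arctan(409/15) ≈ 87.90°
pole (s+500): 500 + j409 → |·| = √(500²+409²) = √417281 ≈ 645.97, ∠ = arctan(409/500) ≈ 39.28°
|L| = 1000 · 3.256e+05 / 1.0815e+08 ≈ 3.0106
Gain = 20 log₁₀(3.0106) ≈ 9.57 dB

9.6 dB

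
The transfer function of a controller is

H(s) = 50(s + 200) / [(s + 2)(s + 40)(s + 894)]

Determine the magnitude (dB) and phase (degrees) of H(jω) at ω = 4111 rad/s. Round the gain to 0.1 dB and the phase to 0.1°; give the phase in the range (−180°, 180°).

At s = jω = j4111:
zero (s+200): 200 + j4111 → |·| = √(200²+4111²) = √16940321 ≈ 4115.9, ∠ = arctan(4111/200) ≈ 87.21°
pole (s+2): 2 + j4111 → |·| = √(2²+4111²) = √16900325 ≈ 4111, ∠ = arctan(4111/2) ≈ 89.97°
pole (s+40): 40 + j4111 → |·| = √(40²+4111²) = √16901921 ≈ 4111.2, ∠ = arctan(4111/40) ≈ 89.44°
pole (s+894): 894 + j4111 → |·| = √(894²+4111²) = √17699557 ≈ 4207.1, ∠ = arctan(4111/894) ≈ 77.73°
|H| = 50 · 4115.9 / 7.1105e+10 ≈ 2.8942e-06
Gain = 20 log₁₀(2.8942e-06) ≈ -110.77 dB
∠H = 87.21° − 257.14° = -169.93°

-110.8 dB, -169.9°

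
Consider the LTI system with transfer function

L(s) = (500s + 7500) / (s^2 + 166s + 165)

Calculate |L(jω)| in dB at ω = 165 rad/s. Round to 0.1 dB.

Substitute s = j165:
Numerator: 500(j165) + 7500 = 7500 + j82500
Denominator: (j165)^2 + 166(j165) + 165 = -27060 + j27390
|N| = √(7500² + 82500²) ≈ 82840, ∠N ≈ 84.81°
|D| = √(27060² + 27390²) ≈ 38503, ∠D ≈ 134.65°
|L| = 82840 / 38503 ≈ 2.1515
Gain = 20 log₁₀(2.1515) ≈ 6.65 dB

6.7 dB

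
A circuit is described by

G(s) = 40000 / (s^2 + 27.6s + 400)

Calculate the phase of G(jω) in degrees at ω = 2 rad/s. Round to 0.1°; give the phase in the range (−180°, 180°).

-7.9°

At s = jω = j2:
quadratic: (j2)² + 27.6·j2 + 400 = 396 + j55.2 → |·| ≈ 399.83, ∠ ≈ 7.94°
∠G = 0.00° − 7.94° = -7.94°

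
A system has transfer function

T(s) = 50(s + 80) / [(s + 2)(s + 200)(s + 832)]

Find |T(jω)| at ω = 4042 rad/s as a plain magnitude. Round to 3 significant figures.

2.99e-06

At s = jω = j4042:
zero (s+80): 80 + j4042 → |·| = √(80²+4042²) = √16344164 ≈ 4042.8, ∠ = arctan(4042/80) ≈ 88.87°
pole (s+2): 2 + j4042 → |·| = √(2²+4042²) = √16337768 ≈ 4042, ∠ = arctan(4042/2) ≈ 89.97°
pole (s+200): 200 + j4042 → |·| = √(200²+4042²) = √16377764 ≈ 4046.9, ∠ = arctan(4042/200) ≈ 87.17°
pole (s+832): 832 + j4042 → |·| = √(832²+4042²) = √17029988 ≈ 4126.7, ∠ = arctan(4042/832) ≈ 78.37°
|T| = 50 · 4042.8 / 6.7503e+10 ≈ 2.9945e-06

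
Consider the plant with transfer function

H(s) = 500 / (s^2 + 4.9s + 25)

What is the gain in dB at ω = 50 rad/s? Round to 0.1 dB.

-13.9 dB

At s = jω = j50:
quadratic: (j50)² + 4.9·j50 + 25 = -2475 + j245 → |·| ≈ 2487.1, ∠ ≈ 174.35°
|H| = 500 / 2487.1 ≈ 0.20104
Gain = 20 log₁₀(0.20104) ≈ -13.93 dB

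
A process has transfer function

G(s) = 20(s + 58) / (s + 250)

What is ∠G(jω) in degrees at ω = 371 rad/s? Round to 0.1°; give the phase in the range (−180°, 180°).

25.1°

At s = jω = j371:
zero (s+58): 58 + j371 → |·| = √(58²+371²) = √141005 ≈ 375.51, ∠ = arctan(371/58) ≈ 81.11°
pole (s+250): 250 + j371 → |·| = √(250²+371²) = √200141 ≈ 447.37, ∠ = arctan(371/250) ≈ 56.03°
∠G = 81.11° − 56.03° = 25.08°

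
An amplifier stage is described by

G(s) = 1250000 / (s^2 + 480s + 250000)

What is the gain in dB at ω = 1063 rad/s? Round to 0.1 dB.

At s = jω = j1063:
quadratic: (j1063)² + 480·j1063 + 250000 = -879969 + j510240 → |·| ≈ 1.0172e+06, ∠ ≈ 149.89°
|G| = 1250000 / 1.0172e+06 ≈ 1.2289
Gain = 20 log₁₀(1.2289) ≈ 1.79 dB

1.8 dB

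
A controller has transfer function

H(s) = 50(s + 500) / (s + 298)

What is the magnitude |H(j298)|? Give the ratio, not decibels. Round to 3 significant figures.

At s = jω = j298:
zero (s+500): 500 + j298 → |·| = √(500²+298²) = √338804 ≈ 582.07, ∠ = arctan(298/500) ≈ 30.79°
pole (s+298): 298 + j298 → |·| = √(298²+298²) = √177608 ≈ 421.44, ∠ = arctan(298/298) ≈ 45.00°
|H| = 50 · 582.07 / 421.44 ≈ 69.057

69.1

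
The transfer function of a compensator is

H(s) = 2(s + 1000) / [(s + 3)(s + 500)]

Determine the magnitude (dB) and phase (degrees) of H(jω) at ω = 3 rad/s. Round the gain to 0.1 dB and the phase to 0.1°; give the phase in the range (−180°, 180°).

At s = jω = j3:
zero (s+1000): 1000 + j3 → |·| = √(1000²+3²) = √1000009 ≈ 1000, ∠ = arctan(3/1000) ≈ 0.17°
pole (s+3): 3 + j3 → |·| = √(3²+3²) = √18 ≈ 4.2426, ∠ = arctan(3/3) ≈ 45.00°
pole (s+500): 500 + j3 → |·| = √(500²+3²) = √250009 ≈ 500.01, ∠ = arctan(3/500) ≈ 0.34°
|H| = 2 · 1000 / 2121.3 ≈ 0.94282
Gain = 20 log₁₀(0.94282) ≈ -0.51 dB
∠H = 0.17° − 45.34° = -45.17°

-0.5 dB, -45.2°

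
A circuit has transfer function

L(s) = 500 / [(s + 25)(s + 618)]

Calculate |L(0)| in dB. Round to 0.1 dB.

L(0) = 500 / (25·618) ≈ 0.032362
20 log₁₀(0.032362) ≈ -29.80 dB

-29.8 dB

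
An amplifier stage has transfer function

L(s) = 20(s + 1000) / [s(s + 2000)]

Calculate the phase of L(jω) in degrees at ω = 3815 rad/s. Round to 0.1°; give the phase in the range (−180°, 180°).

At s = jω = j3815:
zero (s+1000): 1000 + j3815 → |·| = √(1000²+3815²) = √15554225 ≈ 3943.9, ∠ = arctan(3815/1000) ≈ 75.31°
pole (s+2000): 2000 + j3815 → |·| = √(2000²+3815²) = √18554225 ≈ 4307.5, ∠ = arctan(3815/2000) ≈ 62.33°
pole at origin: |s| = 3815, ∠ = 90.00° (in denominator)
∠L = 75.31° − 152.33° = -77.02°

-77.0°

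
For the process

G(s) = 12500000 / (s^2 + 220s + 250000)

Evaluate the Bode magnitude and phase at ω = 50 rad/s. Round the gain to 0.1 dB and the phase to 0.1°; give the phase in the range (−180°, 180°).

34.1 dB, -2.5°

At s = jω = j50:
quadratic: (j50)² + 220·j50 + 250000 = 247500 + j11000 → |·| ≈ 2.4774e+05, ∠ ≈ 2.54°
|G| = 12500000 / 2.4774e+05 ≈ 50.456
Gain = 20 log₁₀(50.456) ≈ 34.06 dB
∠G = 0.00° − 2.54° = -2.54°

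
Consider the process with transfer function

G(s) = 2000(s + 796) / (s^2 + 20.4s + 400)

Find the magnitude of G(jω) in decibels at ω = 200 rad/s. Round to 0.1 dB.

32.3 dB

At s = jω = j200:
zero (s+796): 796 + j200 → |·| = √(796²+200²) = √673616 ≈ 820.74, ∠ = arctan(200/796) ≈ 14.10°
quadratic: (j200)² + 20.4·j200 + 400 = -39600 + j4080 → |·| ≈ 39810, ∠ ≈ 174.12°
|G| = 2000 · 820.74 / 39810 ≈ 41.233
Gain = 20 log₁₀(41.233) ≈ 32.30 dB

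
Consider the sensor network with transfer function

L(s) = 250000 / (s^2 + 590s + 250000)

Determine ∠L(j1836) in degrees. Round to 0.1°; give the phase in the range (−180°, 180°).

At s = jω = j1836:
quadratic: (j1836)² + 590·j1836 + 250000 = -3120896 + j1083240 → |·| ≈ 3.3035e+06, ∠ ≈ 160.86°
∠L = 0.00° − 160.86° = -160.86°

-160.9°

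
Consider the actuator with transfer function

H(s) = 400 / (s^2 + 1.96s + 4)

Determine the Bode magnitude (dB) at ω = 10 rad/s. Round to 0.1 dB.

12.2 dB

At s = jω = j10:
quadratic: (j10)² + 1.96·j10 + 4 = -96 + j19.6 → |·| ≈ 97.98, ∠ ≈ 168.46°
|H| = 400 / 97.98 ≈ 4.0825
Gain = 20 log₁₀(4.0825) ≈ 12.22 dB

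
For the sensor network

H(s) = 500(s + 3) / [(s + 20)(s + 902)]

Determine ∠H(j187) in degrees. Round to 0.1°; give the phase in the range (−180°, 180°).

-6.5°

At s = jω = j187:
zero (s+3): 3 + j187 → |·| = √(3²+187²) = √34978 ≈ 187.02, ∠ = arctan(187/3) ≈ 89.08°
pole (s+20): 20 + j187 → |·| = √(20²+187²) = √35369 ≈ 188.07, ∠ = arctan(187/20) ≈ 83.90°
pole (s+902): 902 + j187 → |·| = √(902²+187²) = √848573 ≈ 921.18, ∠ = arctan(187/902) ≈ 11.71°
∠H = 89.08° − 95.61° = -6.53°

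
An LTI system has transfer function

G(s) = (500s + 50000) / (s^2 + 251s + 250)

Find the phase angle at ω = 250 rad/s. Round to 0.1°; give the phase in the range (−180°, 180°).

Substitute s = j250:
Numerator: 500(j250) + 50000 = 50000 + j125000
Denominator: (j250)^2 + 251(j250) + 250 = -62250 + j62750
|N| = √(50000² + 125000²) ≈ 1.3463e+05, ∠N ≈ 68.20°
|D| = √(62250² + 62750²) ≈ 88389, ∠D ≈ 134.77°
∠G = 68.20° − 134.77° = -66.57°

-66.6°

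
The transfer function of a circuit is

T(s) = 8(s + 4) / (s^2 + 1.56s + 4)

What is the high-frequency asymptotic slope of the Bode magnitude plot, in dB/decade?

Each pole contributes −20 dB/decade at high frequency; each zero contributes +20 dB/decade.
Net: 1 zero(s) − 2 pole(s) → -20 dB/decade.

-20 dB/decade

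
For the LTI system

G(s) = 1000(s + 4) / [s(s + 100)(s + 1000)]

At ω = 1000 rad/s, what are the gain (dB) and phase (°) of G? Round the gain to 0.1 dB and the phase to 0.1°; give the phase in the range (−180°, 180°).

-63.1 dB, -129.5°

At s = jω = j1000:
zero (s+4): 4 + j1000 → |·| = √(4²+1000²) = √1000016 ≈ 1000, ∠ = arctan(1000/4) ≈ 89.77°
pole (s+100): 100 + j1000 → |·| = √(100²+1000²) = √1010000 ≈ 1005, ∠ = arctan(1000/100) ≈ 84.29°
pole (s+1000): 1000 + j1000 → |·| = √(1000²+1000²) = √2000000 ≈ 1414.2, ∠ = arctan(1000/1000) ≈ 45.00°
pole at origin: |s| = 1000, ∠ = 90.00° (in denominator)
|G| = 1000 · 1000 / 1.4213e+09 ≈ 0.00070358
Gain = 20 log₁₀(0.00070358) ≈ -63.05 dB
∠G = 89.77° − 219.29° = -129.52°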